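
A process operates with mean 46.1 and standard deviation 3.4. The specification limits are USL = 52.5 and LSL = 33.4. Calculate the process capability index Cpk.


Cpu = (52.5 - 46.1) / (3 * 3.4) = 0.63
Cpl = (46.1 - 33.4) / (3 * 3.4) = 1.25
Cpk = min(0.63, 1.25) = 0.63

0.63


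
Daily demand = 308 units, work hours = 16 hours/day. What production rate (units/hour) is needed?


Formula: Production Rate = Daily Demand / Available Hours
Rate = 308 units/day / 16 hours/day
Rate = 19.3 units/hour

19.3 units/hour


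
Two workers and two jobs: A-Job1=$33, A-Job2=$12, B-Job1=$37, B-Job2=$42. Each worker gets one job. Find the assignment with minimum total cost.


Option 1: A->1 + B->2 = $33 + $42 = $75
Option 2: A->2 + B->1 = $12 + $37 = $49
Min cost = min($75, $49) = $49

$49


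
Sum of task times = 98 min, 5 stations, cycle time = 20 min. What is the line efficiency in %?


Formula: Efficiency = Sum of Task Times / (N_stations * CT) * 100
Total station capacity = 5 stations * 20 min = 100 min
Efficiency = 98 / 100 * 100 = 98.0%

98.0%


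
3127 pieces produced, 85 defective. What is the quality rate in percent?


Formula: Quality Rate = Good Pieces / Total Pieces * 100
Good pieces = 3127 - 85 = 3042
QR = 3042 / 3127 * 100 = 97.3%

97.3%


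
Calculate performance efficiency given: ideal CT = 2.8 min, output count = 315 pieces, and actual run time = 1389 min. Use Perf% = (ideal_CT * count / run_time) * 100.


Formula: Performance = (Ideal CT * Total Count) / Run Time * 100
Ideal output time = 2.8 * 315 = 882.0 min
Performance = 882.0 / 1389 * 100 = 63.5%

63.5%


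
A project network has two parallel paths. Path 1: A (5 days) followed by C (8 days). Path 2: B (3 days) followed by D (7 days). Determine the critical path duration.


Path 1 = 5 + 8 = 13 days
Path 2 = 3 + 7 = 10 days
Duration = max(13, 10) = 13 days

13 days


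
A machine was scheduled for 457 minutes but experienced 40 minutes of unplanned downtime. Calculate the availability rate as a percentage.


Formula: Availability = (Planned Time - Downtime) / Planned Time * 100
Uptime = 457 - 40 = 417 min
Availability = 417 / 457 * 100 = 91.2%

91.2%


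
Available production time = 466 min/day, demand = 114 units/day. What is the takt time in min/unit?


Formula: Takt Time = Available Production Time / Customer Demand
Takt = 466 min/day / 114 units/day
Takt = 4.09 min/unit

4.09 min/unit


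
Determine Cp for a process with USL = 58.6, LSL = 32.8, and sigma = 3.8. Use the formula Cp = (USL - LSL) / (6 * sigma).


Cp = (58.6 - 32.8) / (6 * 3.8)

1.13


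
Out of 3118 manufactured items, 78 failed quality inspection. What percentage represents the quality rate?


Formula: Quality Rate = Good Pieces / Total Pieces * 100
Good pieces = 3118 - 78 = 3040
QR = 3040 / 3118 * 100 = 97.5%

97.5%


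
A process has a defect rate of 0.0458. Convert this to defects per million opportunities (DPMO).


DPMO = defect_rate * 1000000 = 0.0458 * 1000000

45800


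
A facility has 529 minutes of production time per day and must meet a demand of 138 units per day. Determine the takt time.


Formula: Takt Time = Available Production Time / Customer Demand
Takt = 529 min/day / 138 units/day
Takt = 3.83 min/unit

3.83 min/unit


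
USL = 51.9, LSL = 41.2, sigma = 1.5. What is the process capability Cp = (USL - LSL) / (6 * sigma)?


Cp = (51.9 - 41.2) / (6 * 1.5)

1.19


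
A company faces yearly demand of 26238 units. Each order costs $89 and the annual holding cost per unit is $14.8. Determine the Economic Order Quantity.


Formula: EOQ = sqrt(2 * D * S / H)
Numerator: 2 * 26238 * 89 = 4670364
2DS/H = 4670364 / 14.8 = 315565.1
EOQ = sqrt(315565.1) = 561.8 units

561.8 units


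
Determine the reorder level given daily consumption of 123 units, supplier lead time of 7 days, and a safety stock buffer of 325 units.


Formula: ROP = (Daily Demand * Lead Time) + Safety Stock
Demand during lead time = 123 * 7 = 861 units
ROP = 861 + 325 = 1186 units

1186 units


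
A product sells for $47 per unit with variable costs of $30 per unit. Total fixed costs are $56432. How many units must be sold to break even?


Formula: BEQ = Fixed Costs / (Price - Variable Cost)
Contribution margin = $47 - $30 = $17/unit
BEQ = ceil($56432 / $17/unit) = ceil(3319.53) = 3320 units

3320 units


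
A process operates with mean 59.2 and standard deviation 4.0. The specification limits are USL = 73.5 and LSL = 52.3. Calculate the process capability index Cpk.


Cpu = (73.5 - 59.2) / (3 * 4.0) = 1.19
Cpl = (59.2 - 52.3) / (3 * 4.0) = 0.58
Cpk = min(1.19, 0.58) = 0.58

0.58


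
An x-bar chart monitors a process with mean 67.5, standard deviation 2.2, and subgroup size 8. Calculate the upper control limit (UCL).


UCL = 67.5 + 3 * 2.2 / sqrt(8)

69.83


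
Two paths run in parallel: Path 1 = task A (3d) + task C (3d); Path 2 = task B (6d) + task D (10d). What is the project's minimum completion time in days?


Path 1 = 3 + 3 = 6 days
Path 2 = 6 + 10 = 16 days
Duration = max(6, 16) = 16 days

16 days


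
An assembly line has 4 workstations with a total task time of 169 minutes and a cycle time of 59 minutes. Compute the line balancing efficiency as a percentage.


Formula: Efficiency = Sum of Task Times / (N_stations * CT) * 100
Total station capacity = 4 stations * 59 min = 236 min
Efficiency = 169 / 236 * 100 = 71.6%

71.6%


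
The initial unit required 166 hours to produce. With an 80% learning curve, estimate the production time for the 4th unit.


Formula: T_n = T_1 * (learning_rate)^(log2(n)) where learning_rate = rate/100
Doublings = log2(4) = 2
T_n = 166 * 0.8^2
T_n = 166 * 0.64 = 106.2 hours

106.2 hours


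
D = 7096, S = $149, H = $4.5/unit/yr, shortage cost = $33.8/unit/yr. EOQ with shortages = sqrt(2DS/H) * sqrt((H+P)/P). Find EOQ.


Formula: EOQ* = sqrt(2DS/H) * sqrt((H+P)/P)
Base EOQ = sqrt(2*7096*149/4.5) = 685.5 units
Correction = sqrt((4.5+33.8)/33.8) = 1.06449
EOQ* = 685.5 * 1.06449 = 729.7 units

729.7 units


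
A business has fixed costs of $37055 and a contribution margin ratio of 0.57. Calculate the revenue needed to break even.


Formula: BER = Fixed Costs / Contribution Margin Ratio
BER = $37055 / 0.57
BER = $65008.77 (to the nearest cent)

$65008.77


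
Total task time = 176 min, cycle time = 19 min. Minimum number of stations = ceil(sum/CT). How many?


Formula: N_min = ceil(Sum of Task Times / Cycle Time)
N_min = ceil(176 min / 19 min) = ceil(9.2632)
N_min = 10 stations

10


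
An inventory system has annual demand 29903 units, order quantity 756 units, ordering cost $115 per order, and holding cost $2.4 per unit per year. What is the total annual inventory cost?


TC = 29903/756 * 115 + 756/2 * 2.4

$5455.94


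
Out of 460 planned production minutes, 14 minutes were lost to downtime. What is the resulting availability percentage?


Formula: Availability = (Planned Time - Downtime) / Planned Time * 100
Uptime = 460 - 14 = 446 min
Availability = 446 / 460 * 100 = 97.0%

97.0%


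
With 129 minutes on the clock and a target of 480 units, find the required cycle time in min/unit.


Formula: CT = Available Time / Number of Units
CT = 129 min / 480 units
CT = 0.27 min/unit

0.27 min/unit


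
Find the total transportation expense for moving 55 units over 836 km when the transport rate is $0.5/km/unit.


TC = dist * cost * units = 836 * 0.5 * 55 = $22990.00

$22990.00


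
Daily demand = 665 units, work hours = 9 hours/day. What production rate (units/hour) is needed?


Formula: Production Rate = Daily Demand / Available Hours
Rate = 665 units/day / 9 hours/day
Rate = 73.9 units/hour

73.9 units/hour


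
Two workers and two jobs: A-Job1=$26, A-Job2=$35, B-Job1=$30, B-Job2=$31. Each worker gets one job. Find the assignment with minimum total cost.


Option 1: A->1 + B->2 = $26 + $31 = $57
Option 2: A->2 + B->1 = $35 + $30 = $65
Min cost = min($57, $65) = $57

$57


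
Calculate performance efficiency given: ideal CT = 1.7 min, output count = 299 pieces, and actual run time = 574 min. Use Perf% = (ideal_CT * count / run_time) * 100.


Formula: Performance = (Ideal CT * Total Count) / Run Time * 100
Ideal output time = 1.7 * 299 = 508.3 min
Performance = 508.3 / 574 * 100 = 88.6%

88.6%


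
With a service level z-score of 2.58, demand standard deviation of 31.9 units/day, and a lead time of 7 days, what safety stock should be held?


Formula: SS = z * sigma_d * sqrt(LT)
sqrt(LT) = sqrt(7) = 2.6458
SS = 2.58 * 31.9 * 2.6458
SS = 217.8 units

217.8 units


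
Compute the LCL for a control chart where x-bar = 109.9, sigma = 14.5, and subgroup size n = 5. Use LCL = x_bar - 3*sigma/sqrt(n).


LCL = 109.9 - 3 * 14.5 / sqrt(5)

90.45


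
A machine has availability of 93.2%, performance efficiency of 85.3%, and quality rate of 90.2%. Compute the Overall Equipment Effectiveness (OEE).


Formula: OEE = Availability * Performance * Quality / 10000
A * P = 93.2% * 85.3% / 100 = 79.5%
OEE = 79.5% * 90.2% / 100 = 71.7%

71.7%


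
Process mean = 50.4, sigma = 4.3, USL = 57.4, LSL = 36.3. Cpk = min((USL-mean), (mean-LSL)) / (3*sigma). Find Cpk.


Cpu = (57.4 - 50.4) / (3 * 4.3) = 0.54
Cpl = (50.4 - 36.3) / (3 * 4.3) = 1.09
Cpk = min(0.54, 1.09) = 0.54

0.54


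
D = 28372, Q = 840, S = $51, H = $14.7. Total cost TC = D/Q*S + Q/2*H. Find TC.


TC = 28372/840 * 51 + 840/2 * 14.7

$7896.59


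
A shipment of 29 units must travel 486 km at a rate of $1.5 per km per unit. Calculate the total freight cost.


TC = dist * cost * units = 486 * 1.5 * 29 = $21141.00

$21141.00


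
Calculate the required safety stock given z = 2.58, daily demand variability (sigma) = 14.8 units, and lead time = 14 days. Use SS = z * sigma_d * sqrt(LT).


Formula: SS = z * sigma_d * sqrt(LT)
sqrt(LT) = sqrt(14) = 3.7417
SS = 2.58 * 14.8 * 3.7417
SS = 142.9 units

142.9 units


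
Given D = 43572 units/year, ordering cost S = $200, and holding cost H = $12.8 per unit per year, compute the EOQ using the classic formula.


Formula: EOQ = sqrt(2 * D * S / H)
Numerator: 2 * 43572 * 200 = 17428800
2DS/H = 17428800 / 12.8 = 1361625.0
EOQ = sqrt(1361625.0) = 1166.9 units

1166.9 units


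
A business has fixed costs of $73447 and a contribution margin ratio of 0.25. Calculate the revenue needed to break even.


Formula: BER = Fixed Costs / Contribution Margin Ratio
BER = $73447 / 0.25
BER = $293788.00 (to the nearest cent)

$293788.00


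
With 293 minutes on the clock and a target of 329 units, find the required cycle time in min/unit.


Formula: CT = Available Time / Number of Units
CT = 293 min / 329 units
CT = 0.89 min/unit

0.89 min/unit


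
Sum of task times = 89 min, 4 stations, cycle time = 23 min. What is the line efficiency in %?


Formula: Efficiency = Sum of Task Times / (N_stations * CT) * 100
Total station capacity = 4 stations * 23 min = 92 min
Efficiency = 89 / 92 * 100 = 96.7%

96.7%


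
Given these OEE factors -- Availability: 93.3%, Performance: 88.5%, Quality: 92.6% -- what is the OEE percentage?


Formula: OEE = Availability * Performance * Quality / 10000
A * P = 93.3% * 88.5% / 100 = 82.57%
OEE = 82.57% * 92.6% / 100 = 76.5%

76.5%


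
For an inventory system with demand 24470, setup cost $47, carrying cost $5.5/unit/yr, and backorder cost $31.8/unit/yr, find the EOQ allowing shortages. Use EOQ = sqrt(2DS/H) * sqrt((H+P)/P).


Formula: EOQ* = sqrt(2DS/H) * sqrt((H+P)/P)
Base EOQ = sqrt(2*24470*47/5.5) = 646.7 units
Correction = sqrt((5.5+31.8)/31.8) = 1.08303
EOQ* = 646.7 * 1.08303 = 700.4 units

700.4 units


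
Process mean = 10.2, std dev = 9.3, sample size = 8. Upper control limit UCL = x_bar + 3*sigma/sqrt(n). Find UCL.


UCL = 10.2 + 3 * 9.3 / sqrt(8)

20.06


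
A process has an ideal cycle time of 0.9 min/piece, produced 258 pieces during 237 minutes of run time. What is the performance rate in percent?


Formula: Performance = (Ideal CT * Total Count) / Run Time * 100
Ideal output time = 0.9 * 258 = 232.2 min
Performance = 232.2 / 237 * 100 = 98.0%

98.0%


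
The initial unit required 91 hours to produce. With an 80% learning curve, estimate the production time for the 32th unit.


Formula: T_n = T_1 * (learning_rate)^(log2(n)) where learning_rate = rate/100
Doublings = log2(32) = 5
T_n = 91 * 0.8^5
T_n = 91 * 0.3277 = 29.8 hours

29.8 hours


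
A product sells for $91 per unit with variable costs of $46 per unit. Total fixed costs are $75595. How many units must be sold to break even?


Formula: BEQ = Fixed Costs / (Price - Variable Cost)
Contribution margin = $91 - $46 = $45/unit
BEQ = ceil($75595 / $45/unit) = ceil(1679.89) = 1680 units

1680 units


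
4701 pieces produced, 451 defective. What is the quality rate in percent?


Formula: Quality Rate = Good Pieces / Total Pieces * 100
Good pieces = 4701 - 451 = 4250
QR = 4250 / 4701 * 100 = 90.4%

90.4%


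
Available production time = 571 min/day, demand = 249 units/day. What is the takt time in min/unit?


Formula: Takt Time = Available Production Time / Customer Demand
Takt = 571 min/day / 249 units/day
Takt = 2.29 min/unit

2.29 min/unit


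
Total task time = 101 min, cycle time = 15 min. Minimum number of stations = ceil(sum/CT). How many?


Formula: N_min = ceil(Sum of Task Times / Cycle Time)
N_min = ceil(101 min / 15 min) = ceil(6.7333)
N_min = 7 stations

7


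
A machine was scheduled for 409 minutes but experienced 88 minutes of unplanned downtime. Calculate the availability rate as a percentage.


Formula: Availability = (Planned Time - Downtime) / Planned Time * 100
Uptime = 409 - 88 = 321 min
Availability = 321 / 409 * 100 = 78.5%

78.5%


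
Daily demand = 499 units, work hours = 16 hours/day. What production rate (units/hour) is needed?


Formula: Production Rate = Daily Demand / Available Hours
Rate = 499 units/day / 16 hours/day
Rate = 31.2 units/hour

31.2 units/hour


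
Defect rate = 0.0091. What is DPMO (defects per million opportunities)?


DPMO = defect_rate * 1000000 = 0.0091 * 1000000

9100


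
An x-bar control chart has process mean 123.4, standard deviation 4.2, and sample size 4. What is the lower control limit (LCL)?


LCL = 123.4 - 3 * 4.2 / sqrt(4)

117.1


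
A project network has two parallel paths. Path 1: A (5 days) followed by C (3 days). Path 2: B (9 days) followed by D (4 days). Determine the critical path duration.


Path 1 = 5 + 3 = 8 days
Path 2 = 9 + 4 = 13 days
Duration = max(8, 13) = 13 days

13 days


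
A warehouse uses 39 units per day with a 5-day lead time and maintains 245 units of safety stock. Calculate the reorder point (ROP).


Formula: ROP = (Daily Demand * Lead Time) + Safety Stock
Demand during lead time = 39 * 5 = 195 units
ROP = 195 + 245 = 440 units

440 units


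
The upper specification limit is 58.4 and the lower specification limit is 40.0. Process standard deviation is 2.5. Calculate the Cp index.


Cp = (58.4 - 40.0) / (6 * 2.5)

1.23


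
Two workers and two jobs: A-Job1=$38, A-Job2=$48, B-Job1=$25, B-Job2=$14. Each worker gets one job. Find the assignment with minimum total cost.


Option 1: A->1 + B->2 = $38 + $14 = $52
Option 2: A->2 + B->1 = $48 + $25 = $73
Min cost = min($52, $73) = $52

$52


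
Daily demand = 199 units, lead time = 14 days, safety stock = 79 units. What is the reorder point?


Formula: ROP = (Daily Demand * Lead Time) + Safety Stock
Demand during lead time = 199 * 14 = 2786 units
ROP = 2786 + 79 = 2865 units

2865 units


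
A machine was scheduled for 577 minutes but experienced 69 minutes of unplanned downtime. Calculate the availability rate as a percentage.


Formula: Availability = (Planned Time - Downtime) / Planned Time * 100
Uptime = 577 - 69 = 508 min
Availability = 508 / 577 * 100 = 88.0%

88.0%


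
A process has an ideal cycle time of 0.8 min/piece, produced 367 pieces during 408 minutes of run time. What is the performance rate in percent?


Formula: Performance = (Ideal CT * Total Count) / Run Time * 100
Ideal output time = 0.8 * 367 = 293.6 min
Performance = 293.6 / 408 * 100 = 72.0%

72.0%


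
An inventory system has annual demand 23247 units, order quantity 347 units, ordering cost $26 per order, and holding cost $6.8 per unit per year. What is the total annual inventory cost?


TC = 23247/347 * 26 + 347/2 * 6.8

$2921.65


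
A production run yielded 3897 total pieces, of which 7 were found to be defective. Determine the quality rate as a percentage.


Formula: Quality Rate = Good Pieces / Total Pieces * 100
Good pieces = 3897 - 7 = 3890
QR = 3890 / 3897 * 100 = 99.8%

99.8%


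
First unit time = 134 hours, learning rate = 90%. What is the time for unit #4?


Formula: T_n = T_1 * (learning_rate)^(log2(n)) where learning_rate = rate/100
Doublings = log2(4) = 2
T_n = 134 * 0.9^2
T_n = 134 * 0.81 = 108.5 hours

108.5 hours


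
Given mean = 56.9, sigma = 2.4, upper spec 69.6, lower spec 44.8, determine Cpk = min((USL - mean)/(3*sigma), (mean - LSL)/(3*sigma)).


Cpu = (69.6 - 56.9) / (3 * 2.4) = 1.76
Cpl = (56.9 - 44.8) / (3 * 2.4) = 1.68
Cpk = min(1.76, 1.68) = 1.68

1.68


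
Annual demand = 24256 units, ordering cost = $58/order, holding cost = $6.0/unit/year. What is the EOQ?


Formula: EOQ = sqrt(2 * D * S / H)
Numerator: 2 * 24256 * 58 = 2813696
2DS/H = 2813696 / 6.0 = 468949.3
EOQ = sqrt(468949.3) = 684.8 units

684.8 units


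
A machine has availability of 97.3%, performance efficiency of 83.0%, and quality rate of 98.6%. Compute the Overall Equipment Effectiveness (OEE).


Formula: OEE = Availability * Performance * Quality / 10000
A * P = 97.3% * 83.0% / 100 = 80.76%
OEE = 80.76% * 98.6% / 100 = 79.6%

79.6%


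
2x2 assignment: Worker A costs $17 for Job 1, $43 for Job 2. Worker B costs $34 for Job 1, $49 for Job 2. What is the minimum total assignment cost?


Option 1: A->1 + B->2 = $17 + $49 = $66
Option 2: A->2 + B->1 = $43 + $34 = $77
Min cost = min($66, $77) = $66

$66


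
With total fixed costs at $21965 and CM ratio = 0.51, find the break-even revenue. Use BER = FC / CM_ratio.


Formula: BER = Fixed Costs / Contribution Margin Ratio
BER = $21965 / 0.51
BER = $43068.63 (to the nearest cent)

$43068.63


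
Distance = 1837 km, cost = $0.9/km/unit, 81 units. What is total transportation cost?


TC = dist * cost * units = 1837 * 0.9 * 81 = $133917.30

$133917.30


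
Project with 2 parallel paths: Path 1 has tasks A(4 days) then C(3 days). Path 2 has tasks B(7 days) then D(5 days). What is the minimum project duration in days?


Path 1 = 4 + 3 = 7 days
Path 2 = 7 + 5 = 12 days
Duration = max(7, 12) = 12 days

12 days


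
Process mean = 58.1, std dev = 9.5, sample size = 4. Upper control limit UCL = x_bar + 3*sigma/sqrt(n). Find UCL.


UCL = 58.1 + 3 * 9.5 / sqrt(4)

72.35


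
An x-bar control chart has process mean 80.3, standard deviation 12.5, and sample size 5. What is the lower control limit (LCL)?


LCL = 80.3 - 3 * 12.5 / sqrt(5)

63.53


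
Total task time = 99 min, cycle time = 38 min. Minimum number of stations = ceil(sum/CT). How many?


Formula: N_min = ceil(Sum of Task Times / Cycle Time)
N_min = ceil(99 min / 38 min) = ceil(2.6053)
N_min = 3 stations

3


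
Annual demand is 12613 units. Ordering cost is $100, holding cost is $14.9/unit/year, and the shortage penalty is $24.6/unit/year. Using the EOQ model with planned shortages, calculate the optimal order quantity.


Formula: EOQ* = sqrt(2DS/H) * sqrt((H+P)/P)
Base EOQ = sqrt(2*12613*100/14.9) = 411.46 units
Correction = sqrt((14.9+24.6)/24.6) = 1.26716
EOQ* = 411.46 * 1.26716 = 521.4 units

521.4 units


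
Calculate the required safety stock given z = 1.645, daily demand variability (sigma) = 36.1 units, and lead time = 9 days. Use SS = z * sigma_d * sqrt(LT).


Formula: SS = z * sigma_d * sqrt(LT)
sqrt(LT) = sqrt(9) = 3.0
SS = 1.645 * 36.1 * 3.0
SS = 178.2 units

178.2 units


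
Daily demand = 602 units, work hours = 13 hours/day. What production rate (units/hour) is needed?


Formula: Production Rate = Daily Demand / Available Hours
Rate = 602 units/day / 13 hours/day
Rate = 46.3 units/hour

46.3 units/hour


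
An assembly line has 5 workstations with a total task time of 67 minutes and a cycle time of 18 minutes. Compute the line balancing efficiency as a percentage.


Formula: Efficiency = Sum of Task Times / (N_stations * CT) * 100
Total station capacity = 5 stations * 18 min = 90 min
Efficiency = 67 / 90 * 100 = 74.4%

74.4%


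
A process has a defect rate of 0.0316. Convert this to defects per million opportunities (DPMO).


DPMO = defect_rate * 1000000 = 0.0316 * 1000000

31600


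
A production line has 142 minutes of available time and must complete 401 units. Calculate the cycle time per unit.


Formula: CT = Available Time / Number of Units
CT = 142 min / 401 units
CT = 0.35 min/unit

0.35 min/unit


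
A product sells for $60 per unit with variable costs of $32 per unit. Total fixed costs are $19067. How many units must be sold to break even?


Formula: BEQ = Fixed Costs / (Price - Variable Cost)
Contribution margin = $60 - $32 = $28/unit
BEQ = ceil($19067 / $28/unit) = ceil(680.96) = 681 units

681 units


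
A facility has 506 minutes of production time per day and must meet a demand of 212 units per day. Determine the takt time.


Formula: Takt Time = Available Production Time / Customer Demand
Takt = 506 min/day / 212 units/day
Takt = 2.39 min/unit

2.39 min/unit


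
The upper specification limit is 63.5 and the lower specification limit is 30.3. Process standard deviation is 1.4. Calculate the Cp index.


Cp = (63.5 - 30.3) / (6 * 1.4)

3.95


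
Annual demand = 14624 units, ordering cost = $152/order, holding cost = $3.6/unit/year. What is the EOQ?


Formula: EOQ = sqrt(2 * D * S / H)
Numerator: 2 * 14624 * 152 = 4445696
2DS/H = 4445696 / 3.6 = 1234915.6
EOQ = sqrt(1234915.6) = 1111.3 units

1111.3 units


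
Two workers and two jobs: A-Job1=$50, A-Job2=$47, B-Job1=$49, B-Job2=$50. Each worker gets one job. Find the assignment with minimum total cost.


Option 1: A->1 + B->2 = $50 + $50 = $100
Option 2: A->2 + B->1 = $47 + $49 = $96
Min cost = min($100, $96) = $96

$96


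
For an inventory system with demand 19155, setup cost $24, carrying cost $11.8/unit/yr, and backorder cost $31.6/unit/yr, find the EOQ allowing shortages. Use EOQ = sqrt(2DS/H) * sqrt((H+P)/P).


Formula: EOQ* = sqrt(2DS/H) * sqrt((H+P)/P)
Base EOQ = sqrt(2*19155*24/11.8) = 279.14 units
Correction = sqrt((11.8+31.6)/31.6) = 1.17193
EOQ* = 279.14 * 1.17193 = 327.1 units

327.1 units


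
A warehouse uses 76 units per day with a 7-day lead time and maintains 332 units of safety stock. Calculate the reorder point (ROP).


Formula: ROP = (Daily Demand * Lead Time) + Safety Stock
Demand during lead time = 76 * 7 = 532 units
ROP = 532 + 332 = 864 units

864 units


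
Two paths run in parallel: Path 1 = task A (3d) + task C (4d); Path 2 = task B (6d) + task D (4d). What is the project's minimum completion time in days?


Path 1 = 3 + 4 = 7 days
Path 2 = 6 + 4 = 10 days
Duration = max(7, 10) = 10 days

10 days


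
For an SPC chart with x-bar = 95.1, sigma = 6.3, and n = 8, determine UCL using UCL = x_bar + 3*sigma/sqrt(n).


UCL = 95.1 + 3 * 6.3 / sqrt(8)

101.78


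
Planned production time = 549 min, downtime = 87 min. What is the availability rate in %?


Formula: Availability = (Planned Time - Downtime) / Planned Time * 100
Uptime = 549 - 87 = 462 min
Availability = 462 / 549 * 100 = 84.2%

84.2%


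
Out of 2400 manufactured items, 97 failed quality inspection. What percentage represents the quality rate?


Formula: Quality Rate = Good Pieces / Total Pieces * 100
Good pieces = 2400 - 97 = 2303
QR = 2303 / 2400 * 100 = 96.0%

96.0%


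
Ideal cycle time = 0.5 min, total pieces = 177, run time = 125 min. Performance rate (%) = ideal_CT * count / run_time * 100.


Formula: Performance = (Ideal CT * Total Count) / Run Time * 100
Ideal output time = 0.5 * 177 = 88.5 min
Performance = 88.5 / 125 * 100 = 70.8%

70.8%


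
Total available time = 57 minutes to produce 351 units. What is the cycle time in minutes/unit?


Formula: CT = Available Time / Number of Units
CT = 57 min / 351 units
CT = 0.16 min/unit

0.16 min/unit


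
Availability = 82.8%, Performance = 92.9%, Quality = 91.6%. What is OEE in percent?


Formula: OEE = Availability * Performance * Quality / 10000
A * P = 82.8% * 92.9% / 100 = 76.92%
OEE = 76.92% * 91.6% / 100 = 70.5%

70.5%


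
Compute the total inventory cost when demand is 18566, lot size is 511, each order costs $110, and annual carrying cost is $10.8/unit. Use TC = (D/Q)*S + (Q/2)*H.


TC = 18566/511 * 110 + 511/2 * 10.8

$6755.99


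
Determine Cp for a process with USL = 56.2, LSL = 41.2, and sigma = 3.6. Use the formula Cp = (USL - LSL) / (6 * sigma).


Cp = (56.2 - 41.2) / (6 * 3.6)

0.69


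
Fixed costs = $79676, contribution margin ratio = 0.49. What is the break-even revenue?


Formula: BER = Fixed Costs / Contribution Margin Ratio
BER = $79676 / 0.49
BER = $162604.08 (to the nearest cent)

$162604.08


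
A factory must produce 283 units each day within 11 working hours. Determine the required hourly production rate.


Formula: Production Rate = Daily Demand / Available Hours
Rate = 283 units/day / 11 hours/day
Rate = 25.7 units/hour

25.7 units/hour


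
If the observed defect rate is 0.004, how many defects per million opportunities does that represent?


DPMO = defect_rate * 1000000 = 0.004 * 1000000

4000


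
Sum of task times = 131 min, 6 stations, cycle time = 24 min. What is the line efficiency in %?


Formula: Efficiency = Sum of Task Times / (N_stations * CT) * 100
Total station capacity = 6 stations * 24 min = 144 min
Efficiency = 131 / 144 * 100 = 91.0%

91.0%


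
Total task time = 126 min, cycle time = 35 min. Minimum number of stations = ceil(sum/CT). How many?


Formula: N_min = ceil(Sum of Task Times / Cycle Time)
N_min = ceil(126 min / 35 min) = ceil(3.6)
N_min = 4 stations

4


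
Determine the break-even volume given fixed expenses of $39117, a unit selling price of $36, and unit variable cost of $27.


Formula: BEQ = Fixed Costs / (Price - Variable Cost)
Contribution margin = $36 - $27 = $9/unit
BEQ = ceil($39117 / $9/unit) = ceil(4346.33) = 4347 units

4347 units


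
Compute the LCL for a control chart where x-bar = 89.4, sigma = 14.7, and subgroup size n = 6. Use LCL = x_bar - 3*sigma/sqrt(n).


LCL = 89.4 - 3 * 14.7 / sqrt(6)

71.4


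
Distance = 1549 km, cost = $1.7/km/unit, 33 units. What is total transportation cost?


TC = dist * cost * units = 1549 * 1.7 * 33 = $86898.90

$86898.90


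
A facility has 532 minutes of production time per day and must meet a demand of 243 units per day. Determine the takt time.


Formula: Takt Time = Available Production Time / Customer Demand
Takt = 532 min/day / 243 units/day
Takt = 2.19 min/unit

2.19 min/unit


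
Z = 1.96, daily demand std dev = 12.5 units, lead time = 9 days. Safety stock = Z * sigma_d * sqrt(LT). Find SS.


Formula: SS = z * sigma_d * sqrt(LT)
sqrt(LT) = sqrt(9) = 3.0
SS = 1.96 * 12.5 * 3.0
SS = 73.5 units

73.5 units


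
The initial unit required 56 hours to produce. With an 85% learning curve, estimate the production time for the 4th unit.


Formula: T_n = T_1 * (learning_rate)^(log2(n)) where learning_rate = rate/100
Doublings = log2(4) = 2
T_n = 56 * 0.85^2
T_n = 56 * 0.7225 = 40.5 hours

40.5 hours


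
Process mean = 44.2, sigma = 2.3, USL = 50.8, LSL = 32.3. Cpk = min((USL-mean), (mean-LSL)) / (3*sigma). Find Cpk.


Cpu = (50.8 - 44.2) / (3 * 2.3) = 0.96
Cpl = (44.2 - 32.3) / (3 * 2.3) = 1.72
Cpk = min(0.96, 1.72) = 0.96

0.96


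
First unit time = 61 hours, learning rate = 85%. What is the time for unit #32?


Formula: T_n = T_1 * (learning_rate)^(log2(n)) where learning_rate = rate/100
Doublings = log2(32) = 5
T_n = 61 * 0.85^5
T_n = 61 * 0.4437 = 27.1 hours

27.1 hours


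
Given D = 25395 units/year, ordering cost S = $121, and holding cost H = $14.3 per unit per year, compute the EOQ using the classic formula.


Formula: EOQ = sqrt(2 * D * S / H)
Numerator: 2 * 25395 * 121 = 6145590
2DS/H = 6145590 / 14.3 = 429761.5
EOQ = sqrt(429761.5) = 655.6 units

655.6 units


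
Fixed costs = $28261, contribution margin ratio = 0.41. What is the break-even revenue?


Formula: BER = Fixed Costs / Contribution Margin Ratio
BER = $28261 / 0.41
BER = $68929.27 (to the nearest cent)

$68929.27


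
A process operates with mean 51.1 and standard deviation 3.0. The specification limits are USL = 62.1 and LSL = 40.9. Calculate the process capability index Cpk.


Cpu = (62.1 - 51.1) / (3 * 3.0) = 1.22
Cpl = (51.1 - 40.9) / (3 * 3.0) = 1.13
Cpk = min(1.22, 1.13) = 1.13

1.13


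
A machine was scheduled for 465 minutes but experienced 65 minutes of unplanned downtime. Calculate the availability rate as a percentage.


Formula: Availability = (Planned Time - Downtime) / Planned Time * 100
Uptime = 465 - 65 = 400 min
Availability = 400 / 465 * 100 = 86.0%

86.0%


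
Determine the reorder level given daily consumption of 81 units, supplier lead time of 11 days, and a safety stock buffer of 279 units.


Formula: ROP = (Daily Demand * Lead Time) + Safety Stock
Demand during lead time = 81 * 11 = 891 units
ROP = 891 + 279 = 1170 units

1170 units


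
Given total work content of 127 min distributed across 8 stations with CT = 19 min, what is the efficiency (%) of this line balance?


Formula: Efficiency = Sum of Task Times / (N_stations * CT) * 100
Total station capacity = 8 stations * 19 min = 152 min
Efficiency = 127 / 152 * 100 = 83.6%

83.6%


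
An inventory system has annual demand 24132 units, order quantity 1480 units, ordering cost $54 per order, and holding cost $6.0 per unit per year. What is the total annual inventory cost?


TC = 24132/1480 * 54 + 1480/2 * 6.0

$5320.49


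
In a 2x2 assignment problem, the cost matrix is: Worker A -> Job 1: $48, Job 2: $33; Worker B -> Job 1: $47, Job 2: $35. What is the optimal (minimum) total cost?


Option 1: A->1 + B->2 = $48 + $35 = $83
Option 2: A->2 + B->1 = $33 + $47 = $80
Min cost = min($83, $80) = $80

$80


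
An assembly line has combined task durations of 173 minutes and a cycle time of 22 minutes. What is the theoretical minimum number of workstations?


Formula: N_min = ceil(Sum of Task Times / Cycle Time)
N_min = ceil(173 min / 22 min) = ceil(7.8636)
N_min = 8 stations

8


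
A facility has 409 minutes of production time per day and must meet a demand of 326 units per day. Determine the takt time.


Formula: Takt Time = Available Production Time / Customer Demand
Takt = 409 min/day / 326 units/day
Takt = 1.25 min/unit

1.25 min/unit


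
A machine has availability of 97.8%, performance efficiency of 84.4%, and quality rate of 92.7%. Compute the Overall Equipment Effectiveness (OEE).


Formula: OEE = Availability * Performance * Quality / 10000
A * P = 97.8% * 84.4% / 100 = 82.54%
OEE = 82.54% * 92.7% / 100 = 76.5%

76.5%


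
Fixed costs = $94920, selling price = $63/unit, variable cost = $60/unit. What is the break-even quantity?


Formula: BEQ = Fixed Costs / (Price - Variable Cost)
Contribution margin = $63 - $60 = $3/unit
BEQ = ceil($94920 / $3/unit) = ceil(31640.0) = 31640 units

31640 units


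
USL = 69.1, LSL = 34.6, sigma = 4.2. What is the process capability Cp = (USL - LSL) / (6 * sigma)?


Cp = (69.1 - 34.6) / (6 * 4.2)

1.37


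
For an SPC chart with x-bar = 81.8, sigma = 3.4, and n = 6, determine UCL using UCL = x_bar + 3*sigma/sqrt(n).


UCL = 81.8 + 3 * 3.4 / sqrt(6)

85.96


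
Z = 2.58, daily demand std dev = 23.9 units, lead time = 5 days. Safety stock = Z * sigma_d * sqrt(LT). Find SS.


Formula: SS = z * sigma_d * sqrt(LT)
sqrt(LT) = sqrt(5) = 2.2361
SS = 2.58 * 23.9 * 2.2361
SS = 137.9 units

137.9 units


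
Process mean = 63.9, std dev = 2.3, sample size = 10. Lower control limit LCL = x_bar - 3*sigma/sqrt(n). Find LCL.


LCL = 63.9 - 3 * 2.3 / sqrt(10)

61.72


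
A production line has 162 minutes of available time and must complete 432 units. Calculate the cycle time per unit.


Formula: CT = Available Time / Number of Units
CT = 162 min / 432 units
CT = 0.38 min/unit

0.38 min/unit


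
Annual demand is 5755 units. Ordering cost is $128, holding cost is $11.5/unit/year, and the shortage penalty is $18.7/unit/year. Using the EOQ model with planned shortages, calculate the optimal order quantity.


Formula: EOQ* = sqrt(2DS/H) * sqrt((H+P)/P)
Base EOQ = sqrt(2*5755*128/11.5) = 357.93 units
Correction = sqrt((11.5+18.7)/18.7) = 1.27082
EOQ* = 357.93 * 1.27082 = 454.9 units

454.9 units


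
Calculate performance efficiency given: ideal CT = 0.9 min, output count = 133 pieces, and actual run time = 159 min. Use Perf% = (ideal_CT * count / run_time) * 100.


Formula: Performance = (Ideal CT * Total Count) / Run Time * 100
Ideal output time = 0.9 * 133 = 119.7 min
Performance = 119.7 / 159 * 100 = 75.3%

75.3%


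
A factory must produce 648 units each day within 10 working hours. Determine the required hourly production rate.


Formula: Production Rate = Daily Demand / Available Hours
Rate = 648 units/day / 10 hours/day
Rate = 64.8 units/hour

64.8 units/hour


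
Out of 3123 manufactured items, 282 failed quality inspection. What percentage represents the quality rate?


Formula: Quality Rate = Good Pieces / Total Pieces * 100
Good pieces = 3123 - 282 = 2841
QR = 2841 / 3123 * 100 = 91.0%

91.0%


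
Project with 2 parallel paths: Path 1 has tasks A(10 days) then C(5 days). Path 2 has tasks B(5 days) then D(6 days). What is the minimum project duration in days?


Path 1 = 10 + 5 = 15 days
Path 2 = 5 + 6 = 11 days
Duration = max(15, 11) = 15 days

15 days


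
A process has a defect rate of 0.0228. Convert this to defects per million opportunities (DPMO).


DPMO = defect_rate * 1000000 = 0.0228 * 1000000

22800


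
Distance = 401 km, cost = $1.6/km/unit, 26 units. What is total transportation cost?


TC = dist * cost * units = 401 * 1.6 * 26 = $16681.60

$16681.60


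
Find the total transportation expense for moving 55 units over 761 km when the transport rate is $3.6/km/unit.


TC = dist * cost * units = 761 * 3.6 * 55 = $150678.00

$150678.00


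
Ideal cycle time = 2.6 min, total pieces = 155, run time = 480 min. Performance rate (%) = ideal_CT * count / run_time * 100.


Formula: Performance = (Ideal CT * Total Count) / Run Time * 100
Ideal output time = 2.6 * 155 = 403.0 min
Performance = 403.0 / 480 * 100 = 84.0%

84.0%


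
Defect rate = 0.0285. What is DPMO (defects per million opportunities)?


DPMO = defect_rate * 1000000 = 0.0285 * 1000000

28500


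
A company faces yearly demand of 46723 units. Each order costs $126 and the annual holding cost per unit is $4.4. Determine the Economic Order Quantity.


Formula: EOQ = sqrt(2 * D * S / H)
Numerator: 2 * 46723 * 126 = 11774196
2DS/H = 11774196 / 4.4 = 2675953.6
EOQ = sqrt(2675953.6) = 1635.8 units

1635.8 units


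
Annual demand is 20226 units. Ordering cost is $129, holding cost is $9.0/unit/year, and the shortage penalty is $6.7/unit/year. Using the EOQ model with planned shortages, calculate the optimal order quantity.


Formula: EOQ* = sqrt(2DS/H) * sqrt((H+P)/P)
Base EOQ = sqrt(2*20226*129/9.0) = 761.45 units
Correction = sqrt((9.0+6.7)/6.7) = 1.53078
EOQ* = 761.45 * 1.53078 = 1165.6 units

1165.6 units


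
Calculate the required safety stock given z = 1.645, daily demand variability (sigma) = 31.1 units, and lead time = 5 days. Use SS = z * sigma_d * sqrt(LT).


Formula: SS = z * sigma_d * sqrt(LT)
sqrt(LT) = sqrt(5) = 2.2361
SS = 1.645 * 31.1 * 2.2361
SS = 114.4 units

114.4 units


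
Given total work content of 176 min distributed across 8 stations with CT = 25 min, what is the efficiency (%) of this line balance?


Formula: Efficiency = Sum of Task Times / (N_stations * CT) * 100
Total station capacity = 8 stations * 25 min = 200 min
Efficiency = 176 / 200 * 100 = 88.0%

88.0%


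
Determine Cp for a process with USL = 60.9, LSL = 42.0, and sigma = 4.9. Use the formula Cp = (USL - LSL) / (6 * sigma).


Cp = (60.9 - 42.0) / (6 * 4.9)

0.64


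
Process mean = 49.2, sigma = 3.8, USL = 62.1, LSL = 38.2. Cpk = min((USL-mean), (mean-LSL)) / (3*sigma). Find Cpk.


Cpu = (62.1 - 49.2) / (3 * 3.8) = 1.13
Cpl = (49.2 - 38.2) / (3 * 3.8) = 0.96
Cpk = min(1.13, 0.96) = 0.96

0.96


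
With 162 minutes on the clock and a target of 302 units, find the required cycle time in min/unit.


Formula: CT = Available Time / Number of Units
CT = 162 min / 302 units
CT = 0.54 min/unit

0.54 min/unit


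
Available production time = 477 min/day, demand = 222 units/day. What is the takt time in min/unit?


Formula: Takt Time = Available Production Time / Customer Demand
Takt = 477 min/day / 222 units/day
Takt = 2.15 min/unit

2.15 min/unit


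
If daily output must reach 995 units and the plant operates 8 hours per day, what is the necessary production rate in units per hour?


Formula: Production Rate = Daily Demand / Available Hours
Rate = 995 units/day / 8 hours/day
Rate = 124.4 units/hour

124.4 units/hour


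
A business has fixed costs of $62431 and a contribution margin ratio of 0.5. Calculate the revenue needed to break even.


Formula: BER = Fixed Costs / Contribution Margin Ratio
BER = $62431 / 0.5
BER = $124862.00 (to the nearest cent)

$124862.00


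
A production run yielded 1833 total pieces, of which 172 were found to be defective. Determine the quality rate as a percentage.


Formula: Quality Rate = Good Pieces / Total Pieces * 100
Good pieces = 1833 - 172 = 1661
QR = 1661 / 1833 * 100 = 90.6%

90.6%


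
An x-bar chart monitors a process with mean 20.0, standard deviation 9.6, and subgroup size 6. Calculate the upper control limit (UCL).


UCL = 20.0 + 3 * 9.6 / sqrt(6)

31.76


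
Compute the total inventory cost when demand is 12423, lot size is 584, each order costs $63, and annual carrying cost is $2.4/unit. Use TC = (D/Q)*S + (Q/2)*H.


TC = 12423/584 * 63 + 584/2 * 2.4

$2040.95


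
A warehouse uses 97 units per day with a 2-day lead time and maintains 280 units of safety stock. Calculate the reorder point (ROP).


Formula: ROP = (Daily Demand * Lead Time) + Safety Stock
Demand during lead time = 97 * 2 = 194 units
ROP = 194 + 280 = 474 units

474 units


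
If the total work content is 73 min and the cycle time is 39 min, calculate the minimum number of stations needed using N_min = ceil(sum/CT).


Formula: N_min = ceil(Sum of Task Times / Cycle Time)
N_min = ceil(73 min / 39 min) = ceil(1.8718)
N_min = 2 stations

2


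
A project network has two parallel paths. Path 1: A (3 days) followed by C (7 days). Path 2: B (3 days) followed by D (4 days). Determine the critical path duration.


Path 1 = 3 + 7 = 10 days
Path 2 = 3 + 4 = 7 days
Duration = max(10, 7) = 10 days

10 days


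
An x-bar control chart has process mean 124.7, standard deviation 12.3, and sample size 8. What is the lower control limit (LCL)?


LCL = 124.7 - 3 * 12.3 / sqrt(8)

111.65


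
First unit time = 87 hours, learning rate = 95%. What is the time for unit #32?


Formula: T_n = T_1 * (learning_rate)^(log2(n)) where learning_rate = rate/100
Doublings = log2(32) = 5
T_n = 87 * 0.95^5
T_n = 87 * 0.7738 = 67.3 hours

67.3 hours


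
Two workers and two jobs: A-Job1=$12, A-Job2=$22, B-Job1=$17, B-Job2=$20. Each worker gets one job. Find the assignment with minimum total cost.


Option 1: A->1 + B->2 = $12 + $20 = $32
Option 2: A->2 + B->1 = $22 + $17 = $39
Min cost = min($32, $39) = $32

$32
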